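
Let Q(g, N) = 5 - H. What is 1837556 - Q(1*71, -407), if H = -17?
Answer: 1837534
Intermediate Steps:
Q(g, N) = 22 (Q(g, N) = 5 - 1*(-17) = 5 + 17 = 22)
1837556 - Q(1*71, -407) = 1837556 - 1*22 = 1837556 - 22 = 1837534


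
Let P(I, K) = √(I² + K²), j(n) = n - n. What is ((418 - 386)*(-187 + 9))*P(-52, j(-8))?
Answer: -296192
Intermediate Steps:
j(n) = 0
((418 - 386)*(-187 + 9))*P(-52, j(-8)) = ((418 - 386)*(-187 + 9))*√((-52)² + 0²) = (32*(-178))*√(2704 + 0) = -5696*√2704 = -5696*52 = -296192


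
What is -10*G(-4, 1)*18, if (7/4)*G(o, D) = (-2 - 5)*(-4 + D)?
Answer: -2160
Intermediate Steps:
G(o, D) = 16 - 4*D (G(o, D) = 4*((-2 - 5)*(-4 + D))/7 = 4*(-7*(-4 + D))/7 = 4*(28 - 7*D)/7 = 16 - 4*D)
-10*G(-4, 1)*18 = -10*(16 - 4*1)*18 = -10*(16 - 4)*18 = -10*12*18 = -120*18 = -2160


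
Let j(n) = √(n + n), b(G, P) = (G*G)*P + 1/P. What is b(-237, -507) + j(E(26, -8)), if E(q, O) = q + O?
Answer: -14438182240/507 ≈ -2.8478e+7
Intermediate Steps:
E(q, O) = O + q
b(G, P) = 1/P + P*G² (b(G, P) = G²*P + 1/P = P*G² + 1/P = 1/P + P*G²)
j(n) = √2*√n (j(n) = √(2*n) = √2*√n)
b(-237, -507) + j(E(26, -8)) = (1/(-507) - 507*(-237)²) + √2*√(-8 + 26) = (-1/507 - 507*56169) + √2*√18 = (-1/507 - 28477683) + √2*(3*√2) = -14438185282/507 + 6 = -14438182240/507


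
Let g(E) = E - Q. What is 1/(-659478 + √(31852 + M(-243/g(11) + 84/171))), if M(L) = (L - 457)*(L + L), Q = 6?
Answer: -26783050275/17662829161886384 - 285*√1633685033/17662829161886384 ≈ -1.5170e-6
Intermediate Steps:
g(E) = -6 + E (g(E) = E - 1*6 = E - 6 = -6 + E)
M(L) = 2*L*(-457 + L) (M(L) = (-457 + L)*(2*L) = 2*L*(-457 + L))
1/(-659478 + √(31852 + M(-243/g(11) + 84/171))) = 1/(-659478 + √(31852 + 2*(-243/(-6 + 11) + 84/171)*(-457 + (-243/(-6 + 11) + 84/171)))) = 1/(-659478 + √(31852 + 2*(-243/5 + 84*(1/171))*(-457 + (-243/5 + 84*(1/171))))) = 1/(-659478 + √(31852 + 2*(-243*⅕ + 28/57)*(-457 + (-243*⅕ + 28/57)))) = 1/(-659478 + √(31852 + 2*(-243/5 + 28/57)*(-457 + (-243/5 + 28/57)))) = 1/(-659478 + √(31852 + 2*(-13711/285)*(-457 - 13711/285))) = 1/(-659478 + √(31852 + 2*(-13711/285)*(-143956/285))) = 1/(-659478 + √(31852 + 3947561432/81225)) = 1/(-659478 + √(6534740132/81225)) = 1/(-659478 + 2*√1633685033/285)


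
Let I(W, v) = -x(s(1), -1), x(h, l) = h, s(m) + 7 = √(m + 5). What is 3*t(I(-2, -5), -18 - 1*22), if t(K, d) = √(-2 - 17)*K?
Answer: 3*I*√19*(7 - √6) ≈ 59.506*I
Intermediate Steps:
s(m) = -7 + √(5 + m) (s(m) = -7 + √(m + 5) = -7 + √(5 + m))
I(W, v) = 7 - √6 (I(W, v) = -(-7 + √(5 + 1)) = -(-7 + √6) = 7 - √6)
t(K, d) = I*K*√19 (t(K, d) = √(-19)*K = (I*√19)*K = I*K*√19)
3*t(I(-2, -5), -18 - 1*22) = 3*(I*(7 - √6)*√19) = 3*(I*√19*(7 - √6)) = 3*I*√19*(7 - √6)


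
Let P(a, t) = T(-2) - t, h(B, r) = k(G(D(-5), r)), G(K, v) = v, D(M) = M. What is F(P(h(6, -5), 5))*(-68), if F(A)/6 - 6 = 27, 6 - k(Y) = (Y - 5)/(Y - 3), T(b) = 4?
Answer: -13464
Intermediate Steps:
k(Y) = 6 - (-5 + Y)/(-3 + Y) (k(Y) = 6 - (Y - 5)/(Y - 3) = 6 - (-5 + Y)/(-3 + Y))
h(B, r) = (-13 + 5*r)/(-3 + r)
P(a, t) = 4 - t
F(A) = 198 (F(A) = 36 + 6*27 = 36 + 162 = 198)
F(P(h(6, -5), 5))*(-68) = 198*(-68) = -13464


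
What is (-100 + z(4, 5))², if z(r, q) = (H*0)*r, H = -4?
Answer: 10000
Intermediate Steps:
z(r, q) = 0 (z(r, q) = (-4*0)*r = 0*r = 0)
(-100 + z(4, 5))² = (-100 + 0)² = (-100)² = 10000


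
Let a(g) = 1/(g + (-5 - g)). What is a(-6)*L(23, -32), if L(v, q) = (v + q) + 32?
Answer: -23/5 ≈ -4.6000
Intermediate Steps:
L(v, q) = 32 + q + v (L(v, q) = (q + v) + 32 = 32 + q + v)
a(g) = -⅕ (a(g) = 1/(-5) = -⅕)
a(-6)*L(23, -32) = -(32 - 32 + 23)/5 = -⅕*23 = -23/5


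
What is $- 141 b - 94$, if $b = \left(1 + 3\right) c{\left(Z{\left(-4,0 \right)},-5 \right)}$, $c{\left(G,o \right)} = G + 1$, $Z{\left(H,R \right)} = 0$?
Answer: $-658$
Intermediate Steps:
$c{\left(G,o \right)} = 1 + G$
$b = 4$ ($b = \left(1 + 3\right) \left(1 + 0\right) = 4 \cdot 1 = 4$)
$- 141 b - 94 = \left(-141\right) 4 - 94 = -564 - 94 = -658$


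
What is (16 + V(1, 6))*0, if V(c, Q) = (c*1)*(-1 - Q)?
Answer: 0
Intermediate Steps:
V(c, Q) = c*(-1 - Q)
(16 + V(1, 6))*0 = (16 - 1*1*(1 + 6))*0 = (16 - 1*1*7)*0 = (16 - 7)*0 = 9*0 = 0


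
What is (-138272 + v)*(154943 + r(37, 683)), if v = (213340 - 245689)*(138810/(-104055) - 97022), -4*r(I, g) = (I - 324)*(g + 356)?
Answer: 713769040635487915/991 ≈ 7.2025e+14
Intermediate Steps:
r(I, g) = -(-324 + I)*(356 + g)/4 (r(I, g) = -(I - 324)*(g + 356)/4 = -(-324 + I)*(356 + g)/4)
v = 3110360361276/991 (v = -32349*(138810*(-1/104055) - 97022) = -32349*(-1322/991 - 97022) = -32349*(-96150124/991) = 3110360361276/991 ≈ 3.1386e+9)
(-138272 + v)*(154943 + r(37, 683)) = (-138272 + 3110360361276/991)*(154943 + (28836 - 89*37 + 81*683 - ¼*37*683)) = 3110223333724*(154943 + (28836 - 3293 + 55323 - 25271/4))/991 = 3110223333724*(154943 + 298193/4)/991 = (3110223333724/991)*(917965/4) = 713769040635487915/991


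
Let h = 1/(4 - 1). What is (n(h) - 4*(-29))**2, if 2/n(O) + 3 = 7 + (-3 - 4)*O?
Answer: 343396/25 ≈ 13736.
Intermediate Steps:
h = 1/3 ≈ 0.33333
n(O) = 2/(4 - 7*O) (n(O) = 2/(-3 + (7 + (-3 - 4)*O)) = 2/(-3 + (7 - 7*O)) = 2/(4 - 7*O))
(n(h) - 4*(-29))**2 = (-2/(-4 + 7*(1/3)) - 4*(-29))**2 = (-2/(-4 + 7/3) + 116)**2 = (-2/(-5/3) + 116)**2 = (-2*(-3/5) + 116)**2 = (6/5 + 116)**2 = (586/5)**2 = 343396/25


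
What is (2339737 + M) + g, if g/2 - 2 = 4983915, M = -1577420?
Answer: 10730151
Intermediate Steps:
g = 9967834 (g = 4 + 2*4983915 = 4 + 9967830 = 9967834)
(2339737 + M) + g = (2339737 - 1577420) + 9967834 = 762317 + 9967834 = 10730151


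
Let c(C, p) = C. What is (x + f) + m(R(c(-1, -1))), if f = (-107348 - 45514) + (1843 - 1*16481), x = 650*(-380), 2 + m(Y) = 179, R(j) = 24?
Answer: -414323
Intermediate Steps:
m(Y) = 177 (m(Y) = -2 + 179 = 177)
x = -247000
f = -167500 (f = -152862 + (1843 - 16481) = -152862 - 14638 = -167500)
(x + f) + m(R(c(-1, -1))) = (-247000 - 167500) + 177 = -414500 + 177 = -414323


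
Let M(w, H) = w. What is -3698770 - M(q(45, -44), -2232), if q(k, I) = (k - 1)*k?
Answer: -3700750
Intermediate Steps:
q(k, I) = k*(-1 + k) (q(k, I) = (-1 + k)*k = k*(-1 + k))
-3698770 - M(q(45, -44), -2232) = -3698770 - 45*(-1 + 45) = -3698770 - 45*44 = -3698770 - 1*1980 = -3698770 - 1980 = -3700750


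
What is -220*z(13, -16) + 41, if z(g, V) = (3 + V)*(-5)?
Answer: -14259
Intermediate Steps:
z(g, V) = -15 - 5*V
-220*z(13, -16) + 41 = -220*(-15 - 5*(-16)) + 41 = -220*(-15 + 80) + 41 = -220*65 + 41 = -14300 + 41 = -14259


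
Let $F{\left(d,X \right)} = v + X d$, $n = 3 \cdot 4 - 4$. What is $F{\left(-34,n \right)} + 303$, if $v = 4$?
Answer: $35$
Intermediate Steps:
$n = 8$ ($n = 12 - 4 = 8$)
$F{\left(d,X \right)} = 4 + X d$
$F{\left(-34,n \right)} + 303 = \left(4 + 8 \left(-34\right)\right) + 303 = \left(4 - 272\right) + 303 = -268 + 303 = 35$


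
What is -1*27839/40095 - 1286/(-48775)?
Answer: -261257011/391126725 ≈ -0.66796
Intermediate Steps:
-1*27839/40095 - 1286/(-48775) = -27839*1/40095 - 1286*(-1/48775) = -27839/40095 + 1286/48775 = -261257011/391126725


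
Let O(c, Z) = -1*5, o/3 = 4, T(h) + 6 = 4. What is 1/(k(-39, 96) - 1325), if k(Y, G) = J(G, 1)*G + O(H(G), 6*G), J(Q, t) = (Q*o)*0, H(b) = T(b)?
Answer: -1/1330 ≈ -0.00075188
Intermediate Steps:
T(h) = -2 (T(h) = -6 + 4 = -2)
o = 12 (o = 3*4 = 12)
H(b) = -2
J(Q, t) = 0 (J(Q, t) = (Q*12)*0 = (12*Q)*0 = 0)
O(c, Z) = -5
k(Y, G) = -5 (k(Y, G) = 0*G - 5 = 0 - 5 = -5)
1/(k(-39, 96) - 1325) = 1/(-5 - 1325) = 1/(-1330) = -1/1330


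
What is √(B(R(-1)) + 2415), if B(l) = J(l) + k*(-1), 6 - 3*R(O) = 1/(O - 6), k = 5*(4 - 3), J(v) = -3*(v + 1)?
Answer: √117642/7 ≈ 48.999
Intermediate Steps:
J(v) = -3 - 3*v (J(v) = -3*(1 + v) = -3 - 3*v)
k = 5 (k = 5*1 = 5)
R(O) = 2 - 1/(3*(-6 + O)) (R(O) = 2 - 1/(3*(O - 6)) = 2 - 1/(3*(-6 + O)))
B(l) = -8 - 3*l (B(l) = (-3 - 3*l) + 5*(-1) = (-3 - 3*l) - 5 = -8 - 3*l)
√(B(R(-1)) + 2415) = √((-8 - (-37 + 6*(-1))/(-6 - 1)) + 2415) = √((-8 - (-37 - 6)/(-7)) + 2415) = √((-8 - (-1)*(-43)/7) + 2415) = √((-8 - 3*43/21) + 2415) = √((-8 - 43/7) + 2415) = √(-99/7 + 2415) = √(16806/7) = √117642/7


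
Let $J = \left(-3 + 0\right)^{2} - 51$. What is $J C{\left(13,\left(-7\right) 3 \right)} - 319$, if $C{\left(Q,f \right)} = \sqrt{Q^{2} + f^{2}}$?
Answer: $-319 - 42 \sqrt{610} \approx -1356.3$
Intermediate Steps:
$J = -42$ ($J = \left(-3\right)^{2} - 51 = 9 - 51 = -42$)
$J C{\left(13,\left(-7\right) 3 \right)} - 319 = - 42 \sqrt{13^{2} + \left(\left(-7\right) 3\right)^{2}} - 319 = - 42 \sqrt{169 + \left(-21\right)^{2}} - 319 = - 42 \sqrt{169 + 441} - 319 = - 42 \sqrt{610} - 319 = -319 - 42 \sqrt{610}$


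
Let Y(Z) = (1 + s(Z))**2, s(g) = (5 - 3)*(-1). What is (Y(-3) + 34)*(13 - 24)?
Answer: -385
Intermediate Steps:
s(g) = -2 (s(g) = 2*(-1) = -2)
Y(Z) = 1 (Y(Z) = (1 - 2)**2 = (-1)**2 = 1)
(Y(-3) + 34)*(13 - 24) = (1 + 34)*(13 - 24) = 35*(-11) = -385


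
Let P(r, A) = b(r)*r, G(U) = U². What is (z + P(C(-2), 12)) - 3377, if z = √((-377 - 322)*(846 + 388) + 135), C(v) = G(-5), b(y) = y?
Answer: -2752 + I*√862431 ≈ -2752.0 + 928.67*I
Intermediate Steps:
C(v) = 25 (C(v) = (-5)² = 25)
z = I*√862431 (z = √(-699*1234 + 135) = √(-862566 + 135) = √(-862431) = I*√862431 ≈ 928.67*I)
P(r, A) = r² (P(r, A) = r*r = r²)
(z + P(C(-2), 12)) - 3377 = (I*√862431 + 25²) - 3377 = (I*√862431 + 625) - 3377 = (625 + I*√862431) - 3377 = -2752 + I*√862431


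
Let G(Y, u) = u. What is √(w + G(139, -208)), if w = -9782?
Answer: 3*I*√1110 ≈ 99.95*I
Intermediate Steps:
√(w + G(139, -208)) = √(-9782 - 208) = √(-9990) = 3*I*√1110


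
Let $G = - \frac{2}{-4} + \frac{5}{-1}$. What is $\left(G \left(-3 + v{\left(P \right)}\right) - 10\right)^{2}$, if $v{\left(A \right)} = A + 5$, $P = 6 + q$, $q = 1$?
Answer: $\frac{10201}{4} \approx 2550.3$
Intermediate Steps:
$P = 7$ ($P = 6 + 1 = 7$)
$v{\left(A \right)} = 5 + A$
$G = - \frac{9}{2}$ ($G = \left(-2\right) \left(- \frac{1}{4}\right) + 5 \left(-1\right) = \frac{1}{2} - 5 = - \frac{9}{2} \approx -4.5$)
$\left(G \left(-3 + v{\left(P \right)}\right) - 10\right)^{2} = \left(- \frac{9 \left(-3 + \left(5 + 7\right)\right)}{2} - 10\right)^{2} = \left(- \frac{9 \left(-3 + 12\right)}{2} - 10\right)^{2} = \left(\left(- \frac{9}{2}\right) 9 - 10\right)^{2} = \left(- \frac{81}{2} - 10\right)^{2} = \left(- \frac{101}{2}\right)^{2} = \frac{10201}{4}$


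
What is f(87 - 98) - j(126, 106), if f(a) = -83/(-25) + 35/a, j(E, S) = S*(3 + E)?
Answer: -3760312/275 ≈ -13674.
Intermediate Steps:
f(a) = 83/25 + 35/a (f(a) = -83*(-1/25) + 35/a = 83/25 + 35/a)
f(87 - 98) - j(126, 106) = (83/25 + 35/(87 - 98)) - 106*(3 + 126) = (83/25 + 35/(-11)) - 106*129 = (83/25 + 35*(-1/11)) - 1*13674 = (83/25 - 35/11) - 13674 = 38/275 - 13674 = -3760312/275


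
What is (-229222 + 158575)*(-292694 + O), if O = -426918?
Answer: 50838428964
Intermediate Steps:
(-229222 + 158575)*(-292694 + O) = (-229222 + 158575)*(-292694 - 426918) = -70647*(-719612) = 50838428964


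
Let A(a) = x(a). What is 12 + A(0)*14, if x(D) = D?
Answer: 12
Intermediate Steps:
A(a) = a
12 + A(0)*14 = 12 + 0*14 = 12 + 0 = 12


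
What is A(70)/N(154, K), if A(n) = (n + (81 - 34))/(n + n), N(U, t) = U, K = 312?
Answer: 117/21560 ≈ 0.0054267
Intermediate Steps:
A(n) = (47 + n)/(2*n) (A(n) = (n + 47)/((2*n)) = (47 + n)*(1/(2*n)) = (47 + n)/(2*n))
A(70)/N(154, K) = ((½)*(47 + 70)/70)/154 = ((½)*(1/70)*117)*(1/154) = (117/140)*(1/154) = 117/21560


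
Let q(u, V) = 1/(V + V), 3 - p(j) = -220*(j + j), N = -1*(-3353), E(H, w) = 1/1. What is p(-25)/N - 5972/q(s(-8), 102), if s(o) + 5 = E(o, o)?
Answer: -583561523/479 ≈ -1.2183e+6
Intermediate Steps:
E(H, w) = 1
N = 3353
s(o) = -4 (s(o) = -5 + 1 = -4)
p(j) = 3 + 440*j (p(j) = 3 - (-220)*(j + j) = 3 - (-220)*2*j = 3 - (-440)*j = 3 + 440*j)
q(u, V) = 1/(2*V)
p(-25)/N - 5972/q(s(-8), 102) = (3 + 440*(-25))/3353 - 5972/((½)/102) = (3 - 11000)*(1/3353) - 5972/((½)*(1/102)) = -10997*1/3353 - 5972/1/204 = -1571/479 - 5972*204 = -1571/479 - 1218288 = -583561523/479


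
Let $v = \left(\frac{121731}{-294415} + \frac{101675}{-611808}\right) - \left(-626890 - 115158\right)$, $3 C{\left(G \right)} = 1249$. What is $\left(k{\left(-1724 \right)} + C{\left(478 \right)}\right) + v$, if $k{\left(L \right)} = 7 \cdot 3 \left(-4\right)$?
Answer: $\frac{44573829641498089}{60041817440} \approx 7.4238 \cdot 10^{5}$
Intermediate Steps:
$k{\left(L \right)} = -84$ ($k{\left(L \right)} = 21 \left(-4\right) = -84$)
$C{\left(G \right)} = \frac{1249}{3}$ ($C{\left(G \right)} = \frac{1}{3} \cdot 1249 = \frac{1249}{3}$)
$v = \frac{133661627232506587}{180125452320}$ ($v = \left(121731 \left(- \frac{1}{294415}\right) + 101675 \left(- \frac{1}{611808}\right)\right) - -742048 = \left(- \frac{121731}{294415} - \frac{101675}{611808}\right) + 742048 = - \frac{104410644773}{180125452320} + 742048 = \frac{133661627232506587}{180125452320} \approx 7.4205 \cdot 10^{5}$)
$\left(k{\left(-1724 \right)} + C{\left(478 \right)}\right) + v = \left(-84 + \frac{1249}{3}\right) + \frac{133661627232506587}{180125452320} = \frac{997}{3} + \frac{133661627232506587}{180125452320} = \frac{44573829641498089}{60041817440}$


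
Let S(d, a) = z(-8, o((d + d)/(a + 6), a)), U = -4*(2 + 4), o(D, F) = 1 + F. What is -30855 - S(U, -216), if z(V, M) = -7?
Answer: -30848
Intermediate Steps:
U = -24 (U = -4*6 = -24)
S(d, a) = -7
-30855 - S(U, -216) = -30855 - 1*(-7) = -30855 + 7 = -30848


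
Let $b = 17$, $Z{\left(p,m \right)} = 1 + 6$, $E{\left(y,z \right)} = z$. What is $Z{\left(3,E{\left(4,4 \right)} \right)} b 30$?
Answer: $3570$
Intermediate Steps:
$Z{\left(p,m \right)} = 7$
$Z{\left(3,E{\left(4,4 \right)} \right)} b 30 = 7 \cdot 17 \cdot 30 = 119 \cdot 30 = 3570$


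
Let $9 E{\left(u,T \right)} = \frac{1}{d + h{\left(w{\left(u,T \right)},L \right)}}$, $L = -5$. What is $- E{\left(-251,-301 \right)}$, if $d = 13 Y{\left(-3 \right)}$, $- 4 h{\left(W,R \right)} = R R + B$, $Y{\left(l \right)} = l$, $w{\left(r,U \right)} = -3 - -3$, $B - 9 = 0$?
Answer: $\frac{2}{855} \approx 0.0023392$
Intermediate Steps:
$B = 9$ ($B = 9 + 0 = 9$)
$w{\left(r,U \right)} = 0$ ($w{\left(r,U \right)} = -3 + 3 = 0$)
$h{\left(W,R \right)} = - \frac{9}{4} - \frac{R^{2}}{4}$ ($h{\left(W,R \right)} = - \frac{R R + 9}{4} = - \frac{R^{2} + 9}{4} = - \frac{9 + R^{2}}{4} = - \frac{9}{4} - \frac{R^{2}}{4}$)
$d = -39$ ($d = 13 \left(-3\right) = -39$)
$E{\left(u,T \right)} = - \frac{2}{855}$ ($E{\left(u,T \right)} = \frac{1}{9 \left(-39 - \left(\frac{9}{4} + \frac{\left(-5\right)^{2}}{4}\right)\right)} = \frac{1}{9 \left(-39 - \frac{17}{2}\right)} = \frac{1}{9 \left(- \frac{95}{2}\right)} = \frac{1}{9} \left(- \frac{2}{95}\right) = - \frac{2}{855}$)
$- E{\left(-251,-301 \right)} = \left(-1\right) \left(- \frac{2}{855}\right) = \frac{2}{855}$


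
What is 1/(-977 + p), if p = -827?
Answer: -1/1804 ≈ -0.00055432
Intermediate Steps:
1/(-977 + p) = 1/(-977 - 827) = 1/(-1804) = -1/1804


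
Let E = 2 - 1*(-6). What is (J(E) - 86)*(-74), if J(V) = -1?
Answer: 6438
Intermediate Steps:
E = 8 (E = 2 + 6 = 8)
(J(E) - 86)*(-74) = (-1 - 86)*(-74) = -87*(-74) = 6438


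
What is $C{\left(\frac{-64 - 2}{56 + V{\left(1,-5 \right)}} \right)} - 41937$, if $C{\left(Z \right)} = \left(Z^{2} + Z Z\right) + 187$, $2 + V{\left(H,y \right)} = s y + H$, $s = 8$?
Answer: $- \frac{1042782}{25} \approx -41711.0$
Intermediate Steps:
$V{\left(H,y \right)} = -2 + H + 8 y$ ($V{\left(H,y \right)} = -2 + \left(8 y + H\right) = -2 + \left(H + 8 y\right) = -2 + H + 8 y$)
$C{\left(Z \right)} = 187 + 2 Z^{2}$ ($C{\left(Z \right)} = \left(Z^{2} + Z^{2}\right) + 187 = 2 Z^{2} + 187 = 187 + 2 Z^{2}$)
$C{\left(\frac{-64 - 2}{56 + V{\left(1,-5 \right)}} \right)} - 41937 = \left(187 + 2 \left(\frac{-64 - 2}{56 + \left(-2 + 1 + 8 \left(-5\right)\right)}\right)^{2}\right) - 41937 = \left(187 + 2 \left(- \frac{66}{56 - 41}\right)^{2}\right) - 41937 = \left(187 + 2 \left(- \frac{66}{15}\right)^{2}\right) - 41937 = \left(187 + 2 \left(\left(-66\right) \frac{1}{15}\right)^{2}\right) - 41937 = \left(187 + 2 \left(- \frac{22}{5}\right)^{2}\right) - 41937 = \left(187 + 2 \cdot \frac{484}{25}\right) - 41937 = \left(187 + \frac{968}{25}\right) - 41937 = \frac{5643}{25} - 41937 = - \frac{1042782}{25}$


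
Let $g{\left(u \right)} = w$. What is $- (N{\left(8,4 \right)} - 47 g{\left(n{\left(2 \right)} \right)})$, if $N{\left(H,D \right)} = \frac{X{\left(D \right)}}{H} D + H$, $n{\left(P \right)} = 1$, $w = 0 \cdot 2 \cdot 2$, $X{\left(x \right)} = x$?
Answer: $-10$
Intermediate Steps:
$w = 0$ ($w = 0 \cdot 2 = 0$)
$g{\left(u \right)} = 0$
$N{\left(H,D \right)} = H + \frac{D^{2}}{H}$ ($N{\left(H,D \right)} = \frac{D}{H} D + H = \frac{D^{2}}{H} + H = H + \frac{D^{2}}{H}$)
$- (N{\left(8,4 \right)} - 47 g{\left(n{\left(2 \right)} \right)}) = - (\left(8 + \frac{4^{2}}{8}\right) - 0) = - (\left(8 + 16 \cdot \frac{1}{8}\right) + 0) = - (\left(8 + 2\right) + 0) = - (10 + 0) = \left(-1\right) 10 = -10$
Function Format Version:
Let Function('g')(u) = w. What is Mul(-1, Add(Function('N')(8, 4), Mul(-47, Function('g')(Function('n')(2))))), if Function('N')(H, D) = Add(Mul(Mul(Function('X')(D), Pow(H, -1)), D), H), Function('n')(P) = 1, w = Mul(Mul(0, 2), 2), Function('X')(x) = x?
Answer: -10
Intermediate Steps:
w = 0 (w = Mul(0, 2) = 0)
Function('g')(u) = 0
Function('N')(H, D) = Add(H, Mul(Pow(D, 2), Pow(H, -1))) (Function('N')(H, D) = Add(Mul(Mul(D, Pow(H, -1)), D), H) = Add(Mul(Pow(D, 2), Pow(H, -1)), H) = Add(H, Mul(Pow(D, 2), Pow(H, -1))))
Mul(-1, Add(Function('N')(8, 4), Mul(-47, Function('g')(Function('n')(2))))) = Mul(-1, Add(Add(8, Mul(Pow(4, 2), Pow(8, -1))), Mul(-47, 0))) = Mul(-1, Add(Add(8, Mul(16, Rational(1, 8))), 0)) = Mul(-1, Add(Add(8, 2), 0)) = Mul(-1, Add(10, 0)) = Mul(-1, 10) = -10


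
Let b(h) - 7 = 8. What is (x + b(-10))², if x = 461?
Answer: 226576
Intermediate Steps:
b(h) = 15 (b(h) = 7 + 8 = 15)
(x + b(-10))² = (461 + 15)² = 476² = 226576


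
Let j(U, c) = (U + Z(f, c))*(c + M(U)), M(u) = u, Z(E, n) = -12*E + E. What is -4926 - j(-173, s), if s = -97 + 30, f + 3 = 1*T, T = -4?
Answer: -27966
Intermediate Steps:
f = -7 (f = -3 + 1*(-4) = -3 - 4 = -7)
Z(E, n) = -11*E
s = -67
j(U, c) = (77 + U)*(U + c) (j(U, c) = (U - 11*(-7))*(c + U) = (U + 77)*(U + c) = (77 + U)*(U + c))
-4926 - j(-173, s) = -4926 - ((-173)² + 77*(-173) + 77*(-67) - 173*(-67)) = -4926 - (29929 - 13321 - 5159 + 11591) = -4926 - 1*23040 = -4926 - 23040 = -27966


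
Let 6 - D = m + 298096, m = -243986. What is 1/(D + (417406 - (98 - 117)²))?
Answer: 1/362941 ≈ 2.7553e-6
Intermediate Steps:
D = -54104 (D = 6 - (-243986 + 298096) = 6 - 1*54110 = 6 - 54110 = -54104)
1/(D + (417406 - (98 - 117)²)) = 1/(-54104 + (417406 - (98 - 117)²)) = 1/(-54104 + (417406 - 1*(-19)²)) = 1/(-54104 + (417406 - 1*361)) = 1/(-54104 + (417406 - 361)) = 1/(-54104 + 417045) = 1/362941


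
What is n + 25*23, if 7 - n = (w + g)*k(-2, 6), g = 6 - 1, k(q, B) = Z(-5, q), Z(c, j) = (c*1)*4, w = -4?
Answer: 602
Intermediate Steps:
Z(c, j) = 4*c (Z(c, j) = c*4 = 4*c)
k(q, B) = -20 (k(q, B) = 4*(-5) = -20)
g = 5
n = 27 (n = 7 - (-4 + 5)*(-20) = 7 - (-20) = 7 - 1*(-20) = 7 + 20 = 27)
n + 25*23 = 27 + 25*23 = 27 + 575 = 602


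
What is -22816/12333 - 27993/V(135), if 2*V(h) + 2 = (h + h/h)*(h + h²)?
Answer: -28830534533/15397491507 ≈ -1.8724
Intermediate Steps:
V(h) = -1 + (1 + h)*(h + h²)/2 (V(h) = -1 + ((h + h/h)*(h + h²))/2 = -1 + ((h + 1)*(h + h²))/2 = -1 + ((1 + h)*(h + h²))/2 = -1 + (1 + h)*(h + h²)/2)
-22816/12333 - 27993/V(135) = -22816/12333 - 27993/(-1 + (½)*135*(1 + 135)²) = -22816*1/12333 - 27993/(-1 + (½)*135*136²) = -22816/12333 - 27993/(-1 + (½)*135*18496) = -22816/12333 - 27993/(-1 + 1248480) = -22816/12333 - 27993/1248479 = -28830534533/15397491507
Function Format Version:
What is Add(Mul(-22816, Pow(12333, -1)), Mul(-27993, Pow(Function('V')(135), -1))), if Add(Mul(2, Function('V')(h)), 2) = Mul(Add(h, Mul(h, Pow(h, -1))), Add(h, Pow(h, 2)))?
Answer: Rational(-28830534533, 15397491507) ≈ -1.8724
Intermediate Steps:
Function('V')(h) = Add(-1, Mul(Rational(1, 2), Add(1, h), Add(h, Pow(h, 2)))) (Function('V')(h) = Add(-1, Mul(Rational(1, 2), Mul(Add(h, Mul(h, Pow(h, -1))), Add(h, Pow(h, 2))))) = Add(-1, Mul(Rational(1, 2), Mul(Add(h, 1), Add(h, Pow(h, 2))))) = Add(-1, Mul(Rational(1, 2), Mul(Add(1, h), Add(h, Pow(h, 2))))) = Add(-1, Mul(Rational(1, 2), Add(1, h), Add(h, Pow(h, 2)))))
Add(Mul(-22816, Pow(12333, -1)), Mul(-27993, Pow(Function('V')(135), -1))) = Add(Mul(-22816, Pow(12333, -1)), Mul(-27993, Pow(Add(-1, Mul(Rational(1, 2), 135, Pow(Add(1, 135), 2))), -1))) = Add(Mul(-22816, Rational(1, 12333)), Mul(-27993, Pow(Add(-1, Mul(Rational(1, 2), 135, Pow(136, 2))), -1))) = Add(Rational(-22816, 12333), Mul(-27993, Pow(Add(-1, Mul(Rational(1, 2), 135, 18496)), -1))) = Add(Rational(-22816, 12333), Mul(-27993, Pow(Add(-1, 1248480), -1))) = Add(Rational(-22816, 12333), Mul(-27993, Pow(1248479, -1))) = Add(Rational(-22816, 12333), Mul(-27993, Rational(1, 1248479))) = Add(Rational(-22816, 12333), Rational(-27993, 1248479)) = Rational(-28830534533, 15397491507)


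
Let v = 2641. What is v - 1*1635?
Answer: 1006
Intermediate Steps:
v - 1*1635 = 2641 - 1*1635 = 2641 - 1635 = 1006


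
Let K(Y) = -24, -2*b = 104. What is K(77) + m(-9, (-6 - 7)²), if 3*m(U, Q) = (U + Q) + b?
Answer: 12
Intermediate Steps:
b = -52 (b = -½*104 = -52)
m(U, Q) = -52/3 + Q/3 + U/3 (m(U, Q) = ((U + Q) - 52)/3 = ((Q + U) - 52)/3 = (-52 + Q + U)/3 = -52/3 + Q/3 + U/3)
K(77) + m(-9, (-6 - 7)²) = -24 + (-52/3 + (-6 - 7)²/3 + (⅓)*(-9)) = -24 + (-52/3 + (⅓)*(-13)² - 3) = -24 + (-52/3 + (⅓)*169 - 3) = -24 + (-52/3 + 169/3 - 3) = -24 + 36 = 12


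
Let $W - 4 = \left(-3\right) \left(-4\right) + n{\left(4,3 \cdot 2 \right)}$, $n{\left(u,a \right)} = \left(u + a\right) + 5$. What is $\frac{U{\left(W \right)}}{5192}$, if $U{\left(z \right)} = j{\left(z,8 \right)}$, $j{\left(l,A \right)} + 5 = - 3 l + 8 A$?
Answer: $- \frac{17}{2596} \approx -0.0065485$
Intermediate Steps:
$n{\left(u,a \right)} = 5 + a + u$ ($n{\left(u,a \right)} = \left(a + u\right) + 5 = 5 + a + u$)
$j{\left(l,A \right)} = -5 - 3 l + 8 A$ ($j{\left(l,A \right)} = -5 + \left(- 3 l + 8 A\right) = -5 - 3 l + 8 A$)
$W = 31$ ($W = 4 + \left(\left(-3\right) \left(-4\right) + \left(5 + 3 \cdot 2 + 4\right)\right) = 4 + \left(12 + \left(5 + 6 + 4\right)\right) = 4 + \left(12 + 15\right) = 4 + 27 = 31$)
$U{\left(z \right)} = 59 - 3 z$ ($U{\left(z \right)} = -5 - 3 z + 8 \cdot 8 = -5 - 3 z + 64 = 59 - 3 z$)
$\frac{U{\left(W \right)}}{5192} = \frac{59 - 93}{5192} = \left(59 - 93\right) \frac{1}{5192} = \left(-34\right) \frac{1}{5192} = - \frac{17}{2596}$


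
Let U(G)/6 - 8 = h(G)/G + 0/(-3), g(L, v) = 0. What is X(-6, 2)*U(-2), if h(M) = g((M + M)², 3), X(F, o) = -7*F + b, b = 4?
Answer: 2208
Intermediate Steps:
X(F, o) = 4 - 7*F (X(F, o) = -7*F + 4 = 4 - 7*F)
h(M) = 0
U(G) = 48 (U(G) = 48 + 6*(0/G + 0/(-3)) = 48 + 6*(0 + 0*(-⅓)) = 48 + 6*(0 + 0) = 48 + 6*0 = 48 + 0 = 48)
X(-6, 2)*U(-2) = (4 - 7*(-6))*48 = (4 + 42)*48 = 46*48 = 2208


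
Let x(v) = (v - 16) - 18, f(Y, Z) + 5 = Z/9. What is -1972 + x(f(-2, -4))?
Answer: -18103/9 ≈ -2011.4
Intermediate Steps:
f(Y, Z) = -5 + Z/9
x(v) = -34 + v (x(v) = (-16 + v) - 18 = -34 + v)
-1972 + x(f(-2, -4)) = -1972 + (-34 + (-5 + (1/9)*(-4))) = -1972 + (-34 + (-5 - 4/9)) = -1972 + (-34 - 49/9) = -1972 - 355/9 = -18103/9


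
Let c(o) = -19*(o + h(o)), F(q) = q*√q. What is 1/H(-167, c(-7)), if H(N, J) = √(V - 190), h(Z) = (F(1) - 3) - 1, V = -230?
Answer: -I*√105/210 ≈ -0.048795*I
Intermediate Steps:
F(q) = q^(3/2)
h(Z) = -3 (h(Z) = (1^(3/2) - 3) - 1 = (1 - 3) - 1 = -2 - 1 = -3)
c(o) = 57 - 19*o (c(o) = -19*(o - 3) = -19*(-3 + o) = 57 - 19*o)
H(N, J) = 2*I*√105 (H(N, J) = √(-230 - 190) = √(-420) = 2*I*√105)
1/H(-167, c(-7)) = 1/(2*I*√105) = -I*√105/210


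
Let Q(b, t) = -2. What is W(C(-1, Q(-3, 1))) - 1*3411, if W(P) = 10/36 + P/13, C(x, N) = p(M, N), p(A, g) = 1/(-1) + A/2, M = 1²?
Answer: -399059/117 ≈ -3410.8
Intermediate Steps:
M = 1
p(A, g) = -1 + A/2 (p(A, g) = 1*(-1) + A*(½) = -1 + A/2)
C(x, N) = -½ (C(x, N) = -1 + (½)*1 = -1 + ½ = -½)
W(P) = 5/18 + P/13 (W(P) = 10*(1/36) + P*(1/13) = 5/18 + P/13)
W(C(-1, Q(-3, 1))) - 1*3411 = (5/18 + (1/13)*(-½)) - 1*3411 = (5/18 - 1/26) - 3411 = 28/117 - 3411 = -399059/117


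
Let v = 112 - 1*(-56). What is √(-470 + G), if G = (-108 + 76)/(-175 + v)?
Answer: 3*I*√2534/7 ≈ 21.574*I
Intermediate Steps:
v = 168 (v = 112 + 56 = 168)
G = 32/7 (G = (-108 + 76)/(-175 + 168) = -32/(-7) = -32*(-⅐) = 32/7 ≈ 4.5714)
√(-470 + G) = √(-470 + 32/7) = √(-3258/7) = 3*I*√2534/7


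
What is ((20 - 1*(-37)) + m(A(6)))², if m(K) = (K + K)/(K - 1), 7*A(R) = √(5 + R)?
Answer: 1149723/361 - 15008*√11/361 ≈ 3046.9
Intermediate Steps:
A(R) = √(5 + R)/7
m(K) = 2*K/(-1 + K) (m(K) = (2*K)/(-1 + K) = 2*K/(-1 + K))
((20 - 1*(-37)) + m(A(6)))² = ((20 - 1*(-37)) + 2*(√(5 + 6)/7)/(-1 + √(5 + 6)/7))² = ((20 + 37) + 2*(√11/7)/(-1 + √11/7))² = (57 + 2*√11/(7*(-1 + √11/7)))²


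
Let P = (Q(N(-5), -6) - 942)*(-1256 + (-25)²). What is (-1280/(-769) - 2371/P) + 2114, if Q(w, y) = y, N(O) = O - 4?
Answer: 973217750549/460006572 ≈ 2115.7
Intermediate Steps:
N(O) = -4 + O
P = 598188 (P = (-6 - 942)*(-1256 + (-25)²) = -948*(-1256 + 625) = -948*(-631) = 598188)
(-1280/(-769) - 2371/P) + 2114 = (-1280/(-769) - 2371/598188) + 2114 = (-1280*(-1/769) - 2371*1/598188) + 2114 = (1280/769 - 2371/598188) + 2114 = 763857341/460006572 + 2114 = 973217750549/460006572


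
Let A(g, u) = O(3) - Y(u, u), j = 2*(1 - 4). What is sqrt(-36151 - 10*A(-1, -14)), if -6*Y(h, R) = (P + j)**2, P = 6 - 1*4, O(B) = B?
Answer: I*sqrt(325869)/3 ≈ 190.28*I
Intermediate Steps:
P = 2 (P = 6 - 4 = 2)
j = -6 (j = 2*(-3) = -6)
Y(h, R) = -8/3 (Y(h, R) = -(2 - 6)**2/6 = -1/6*(-4)**2 = -1/6*16 = -8/3)
A(g, u) = 17/3 (A(g, u) = 3 - 1*(-8/3) = 3 + 8/3 = 17/3)
sqrt(-36151 - 10*A(-1, -14)) = sqrt(-36151 - 10*17/3) = sqrt(-36151 - 170/3) = sqrt(-108623/3) = I*sqrt(325869)/3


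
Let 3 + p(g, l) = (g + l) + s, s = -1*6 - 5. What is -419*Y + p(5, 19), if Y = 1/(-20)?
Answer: 619/20 ≈ 30.950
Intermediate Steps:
Y = -1/20 ≈ -0.050000
s = -11 (s = -6 - 5 = -11)
p(g, l) = -14 + g + l (p(g, l) = -3 + ((g + l) - 11) = -3 + (-11 + g + l) = -14 + g + l)
-419*Y + p(5, 19) = -419*(-1/20) + (-14 + 5 + 19) = 419/20 + 10 = 619/20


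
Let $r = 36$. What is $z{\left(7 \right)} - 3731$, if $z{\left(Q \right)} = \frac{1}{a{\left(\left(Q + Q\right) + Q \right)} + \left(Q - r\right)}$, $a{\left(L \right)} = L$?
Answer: $- \frac{29849}{8} \approx -3731.1$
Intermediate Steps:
$z{\left(Q \right)} = \frac{1}{-36 + 4 Q}$ ($z{\left(Q \right)} = \frac{1}{\left(\left(Q + Q\right) + Q\right) + \left(Q - 36\right)} = \frac{1}{\left(2 Q + Q\right) + \left(Q - 36\right)} = \frac{1}{3 Q + \left(-36 + Q\right)} = \frac{1}{-36 + 4 Q}$)
$z{\left(7 \right)} - 3731 = \frac{1}{4 \left(-9 + 7\right)} - 3731 = \frac{1}{4 \left(-2\right)} - 3731 = \frac{1}{4} \left(- \frac{1}{2}\right) - 3731 = - \frac{1}{8} - 3731 = - \frac{29849}{8}$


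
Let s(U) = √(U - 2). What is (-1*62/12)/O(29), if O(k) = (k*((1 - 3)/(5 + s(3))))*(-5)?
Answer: -31/290 ≈ -0.10690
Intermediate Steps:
s(U) = √(-2 + U)
O(k) = 5*k/3 (O(k) = (k*((1 - 3)/(5 + √(-2 + 3))))*(-5) = (k*(-2/(5 + √1)))*(-5) = (k*(-2/(5 + 1)))*(-5) = (k*(-2/6))*(-5) = (k*(-2*⅙))*(-5) = (k*(-⅓))*(-5) = -k/3*(-5) = 5*k/3)
(-1*62/12)/O(29) = (-1*62/12)/(((5/3)*29)) = (-62*1/12)/(145/3) = -31/6*3/145 = -31/290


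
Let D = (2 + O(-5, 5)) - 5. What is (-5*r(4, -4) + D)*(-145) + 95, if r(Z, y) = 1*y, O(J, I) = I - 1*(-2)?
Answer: -3385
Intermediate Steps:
O(J, I) = 2 + I (O(J, I) = I + 2 = 2 + I)
r(Z, y) = y
D = 4 (D = (2 + (2 + 5)) - 5 = (2 + 7) - 5 = 9 - 5 = 4)
(-5*r(4, -4) + D)*(-145) + 95 = (-5*(-4) + 4)*(-145) + 95 = (20 + 4)*(-145) + 95 = 24*(-145) + 95 = -3480 + 95 = -3385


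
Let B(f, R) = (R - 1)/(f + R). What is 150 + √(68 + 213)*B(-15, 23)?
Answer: 150 + 11*√281/4 ≈ 196.10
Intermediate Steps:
B(f, R) = (-1 + R)/(R + f)
150 + √(68 + 213)*B(-15, 23) = 150 + √(68 + 213)*((-1 + 23)/(23 - 15)) = 150 + √281*(22/8) = 150 + √281*((⅛)*22) = 150 + √281*(11/4) = 150 + 11*√281/4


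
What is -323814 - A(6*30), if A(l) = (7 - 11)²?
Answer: -323830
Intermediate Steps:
A(l) = 16 (A(l) = (-4)² = 16)
-323814 - A(6*30) = -323814 - 1*16 = -323814 - 16 = -323830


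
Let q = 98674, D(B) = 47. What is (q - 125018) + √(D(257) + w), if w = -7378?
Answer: -26344 + I*√7331 ≈ -26344.0 + 85.621*I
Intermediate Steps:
(q - 125018) + √(D(257) + w) = (98674 - 125018) + √(47 - 7378) = -26344 + √(-7331) = -26344 + I*√7331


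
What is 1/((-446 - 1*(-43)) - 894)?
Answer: -1/1297 ≈ -0.00077101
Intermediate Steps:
1/((-446 - 1*(-43)) - 894) = 1/((-446 + 43) - 894) = 1/(-403 - 894) = 1/(-1297) = -1/1297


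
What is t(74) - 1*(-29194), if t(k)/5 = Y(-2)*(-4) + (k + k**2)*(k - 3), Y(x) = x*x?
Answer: 1999364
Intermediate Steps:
Y(x) = x**2
t(k) = -80 + 5*(-3 + k)*(k + k**2) (t(k) = 5*((-2)**2*(-4) + (k + k**2)*(k - 3)) = 5*(4*(-4) + (k + k**2)*(-3 + k)) = 5*(-16 + (-3 + k)*(k + k**2)) = -80 + 5*(-3 + k)*(k + k**2))
t(74) - 1*(-29194) = (-80 - 15*74 - 10*74**2 + 5*74**3) - 1*(-29194) = (-80 - 1110 - 10*5476 + 5*405224) + 29194 = (-80 - 1110 - 54760 + 2026120) + 29194 = 1970170 + 29194 = 1999364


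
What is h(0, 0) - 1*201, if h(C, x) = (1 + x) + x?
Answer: -200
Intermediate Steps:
h(C, x) = 1 + 2*x
h(0, 0) - 1*201 = (1 + 2*0) - 1*201 = (1 + 0) - 201 = 1 - 201 = -200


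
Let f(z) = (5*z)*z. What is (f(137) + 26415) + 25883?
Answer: 146143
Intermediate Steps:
f(z) = 5*z²
(f(137) + 26415) + 25883 = (5*137² + 26415) + 25883 = (5*18769 + 26415) + 25883 = (93845 + 26415) + 25883 = 120260 + 25883 = 146143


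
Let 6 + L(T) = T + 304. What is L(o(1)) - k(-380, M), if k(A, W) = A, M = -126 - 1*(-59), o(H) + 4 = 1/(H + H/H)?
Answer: 1349/2 ≈ 674.50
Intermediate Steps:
o(H) = -4 + 1/(1 + H) (o(H) = -4 + 1/(H + H/H) = -4 + 1/(H + 1) = -4 + 1/(1 + H))
L(T) = 298 + T (L(T) = -6 + (T + 304) = -6 + (304 + T) = 298 + T)
M = -67 (M = -126 + 59 = -67)
L(o(1)) - k(-380, M) = (298 + (-3 - 4*1)/(1 + 1)) - 1*(-380) = (298 + (-3 - 4)/2) + 380 = (298 + (1/2)*(-7)) + 380 = (298 - 7/2) + 380 = 589/2 + 380 = 1349/2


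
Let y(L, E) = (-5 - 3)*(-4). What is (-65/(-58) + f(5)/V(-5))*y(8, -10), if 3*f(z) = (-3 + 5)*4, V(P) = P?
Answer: 8176/435 ≈ 18.795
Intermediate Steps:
y(L, E) = 32 (y(L, E) = -8*(-4) = 32)
f(z) = 8/3 (f(z) = ((-3 + 5)*4)/3 = (2*4)/3 = (⅓)*8 = 8/3)
(-65/(-58) + f(5)/V(-5))*y(8, -10) = (-65/(-58) + (8/3)/(-5))*32 = (-65*(-1/58) + (8/3)*(-⅕))*32 = (65/58 - 8/15)*32 = (511/870)*32 = 8176/435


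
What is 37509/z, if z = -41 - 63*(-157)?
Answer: 37509/9850 ≈ 3.8080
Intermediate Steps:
z = 9850 (z = -41 + 9891 = 9850)
37509/z = 37509/9850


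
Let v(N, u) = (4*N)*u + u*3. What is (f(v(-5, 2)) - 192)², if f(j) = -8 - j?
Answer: 27556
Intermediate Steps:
v(N, u) = 3*u + 4*N*u (v(N, u) = 4*N*u + 3*u = 3*u + 4*N*u)
(f(v(-5, 2)) - 192)² = ((-8 - 2*(3 + 4*(-5))) - 192)² = ((-8 - 2*(3 - 20)) - 192)² = ((-8 - 2*(-17)) - 192)² = ((-8 - 1*(-34)) - 192)² = ((-8 + 34) - 192)² = (26 - 192)² = (-166)² = 27556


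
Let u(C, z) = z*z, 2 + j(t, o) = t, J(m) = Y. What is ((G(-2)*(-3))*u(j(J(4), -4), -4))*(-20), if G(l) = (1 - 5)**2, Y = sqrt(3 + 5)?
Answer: 15360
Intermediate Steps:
Y = 2*sqrt(2) (Y = sqrt(8) = 2*sqrt(2) ≈ 2.8284)
J(m) = 2*sqrt(2)
j(t, o) = -2 + t
G(l) = 16 (G(l) = (-4)**2 = 16)
u(C, z) = z**2
((G(-2)*(-3))*u(j(J(4), -4), -4))*(-20) = ((16*(-3))*(-4)**2)*(-20) = -48*16*(-20) = -768*(-20) = 15360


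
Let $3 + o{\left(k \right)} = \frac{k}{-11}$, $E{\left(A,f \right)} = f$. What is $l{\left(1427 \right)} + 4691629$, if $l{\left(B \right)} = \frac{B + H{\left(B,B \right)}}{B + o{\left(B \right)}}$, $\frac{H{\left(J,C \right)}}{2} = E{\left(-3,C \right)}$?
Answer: $\frac{66794769164}{14237} \approx 4.6916 \cdot 10^{6}$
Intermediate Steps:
$o{\left(k \right)} = -3 - \frac{k}{11}$ ($o{\left(k \right)} = -3 + \frac{k}{-11} = -3 + k \left(- \frac{1}{11}\right) = -3 - \frac{k}{11}$)
$H{\left(J,C \right)} = 2 C$
$l{\left(B \right)} = \frac{3 B}{-3 + \frac{10 B}{11}}$ ($l{\left(B \right)} = \frac{B + 2 B}{B - \left(3 + \frac{B}{11}\right)} = \frac{3 B}{-3 + \frac{10 B}{11}}$)
$l{\left(1427 \right)} + 4691629 = 33 \cdot 1427 \frac{1}{-33 + 10 \cdot 1427} + 4691629 = 33 \cdot 1427 \frac{1}{-33 + 14270} + 4691629 = 33 \cdot 1427 \cdot \frac{1}{14237} + 4691629 = \frac{47091}{14237} + 4691629 = \frac{66794769164}{14237}$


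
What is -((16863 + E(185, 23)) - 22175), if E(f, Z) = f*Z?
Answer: 1057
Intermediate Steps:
E(f, Z) = Z*f
-((16863 + E(185, 23)) - 22175) = -((16863 + 23*185) - 22175) = -((16863 + 4255) - 22175) = -(21118 - 22175) = -1*(-1057) = 1057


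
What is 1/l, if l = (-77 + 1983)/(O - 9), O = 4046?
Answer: 4037/1906 ≈ 2.1180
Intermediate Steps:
l = 1906/4037 (l = (-77 + 1983)/(4046 - 9) = 1906/4037 ≈ 0.47213)
1/l = 1/(1906/4037) = 4037/1906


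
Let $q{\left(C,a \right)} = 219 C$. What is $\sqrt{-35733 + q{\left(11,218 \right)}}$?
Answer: $2 i \sqrt{8331} \approx 182.55 i$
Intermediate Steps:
$\sqrt{-35733 + q{\left(11,218 \right)}} = \sqrt{-35733 + 219 \cdot 11} = \sqrt{-35733 + 2409} = \sqrt{-33324} = 2 i \sqrt{8331}$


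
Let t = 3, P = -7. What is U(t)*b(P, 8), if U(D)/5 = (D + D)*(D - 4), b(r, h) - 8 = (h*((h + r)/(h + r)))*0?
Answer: -240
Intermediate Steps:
b(r, h) = 8 (b(r, h) = 8 + (h*((h + r)/(h + r)))*0 = 8 + (h*1)*0 = 8 + h*0 = 8 + 0 = 8)
U(D) = 10*D*(-4 + D) (U(D) = 5*((D + D)*(D - 4)) = 5*((2*D)*(-4 + D)) = 5*(2*D*(-4 + D)) = 10*D*(-4 + D))
U(t)*b(P, 8) = (10*3*(-4 + 3))*8 = (10*3*(-1))*8 = -30*8 = -240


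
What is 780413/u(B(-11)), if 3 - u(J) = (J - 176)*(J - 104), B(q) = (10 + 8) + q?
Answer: -780413/16390 ≈ -47.615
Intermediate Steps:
B(q) = 18 + q
u(J) = 3 - (-176 + J)*(-104 + J) (u(J) = 3 - (J - 176)*(J - 104) = 3 - (-176 + J)*(-104 + J))
780413/u(B(-11)) = 780413/(-18301 - (18 - 11)² + 280*(18 - 11)) = 780413/(-18301 - 1*7² + 280*7) = 780413/(-18301 - 1*49 + 1960) = 780413/(-18301 - 49 + 1960) = 780413/(-16390) = 780413*(-1/16390) = -780413/16390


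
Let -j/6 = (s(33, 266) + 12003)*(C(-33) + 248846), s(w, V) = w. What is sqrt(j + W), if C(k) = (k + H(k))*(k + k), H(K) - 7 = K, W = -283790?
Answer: I*sqrt(18252155630) ≈ 1.351e+5*I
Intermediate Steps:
H(K) = 7 + K
C(k) = 2*k*(7 + 2*k) (C(k) = (k + (7 + k))*(k + k) = (7 + 2*k)*(2*k) = 2*k*(7 + 2*k))
j = -18251871840 (j = -6*(33 + 12003)*(2*(-33)*(7 + 2*(-33)) + 248846) = -72216*(2*(-33)*(7 - 66) + 248846) = -72216*(2*(-33)*(-59) + 248846) = -72216*(3894 + 248846) = -72216*252740 = -6*3041978640 = -18251871840)
sqrt(j + W) = sqrt(-18251871840 - 283790) = sqrt(-18252155630) = I*sqrt(18252155630)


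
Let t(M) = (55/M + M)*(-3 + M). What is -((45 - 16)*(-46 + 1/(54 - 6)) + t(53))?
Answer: -3481441/2544 ≈ -1368.5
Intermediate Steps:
t(M) = (-3 + M)*(M + 55/M) (t(M) = (M + 55/M)*(-3 + M) = (-3 + M)*(M + 55/M))
-((45 - 16)*(-46 + 1/(54 - 6)) + t(53)) = -((45 - 16)*(-46 + 1/(54 - 6)) + (55 + 53² - 165/53 - 3*53)) = -(29*(-46 + 1/48) + (55 + 2809 - 165*1/53 - 159)) = -(29*(-46 + 1/48) + (55 + 2809 - 165/53 - 159)) = -(29*(-2207/48) + 143200/53) = -(-64003/48 + 143200/53) = -1*3481441/2544 = -3481441/2544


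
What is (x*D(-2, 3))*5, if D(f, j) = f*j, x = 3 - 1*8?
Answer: 150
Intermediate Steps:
x = -5 (x = 3 - 8 = -5)
(x*D(-2, 3))*5 = -(-10)*3*5 = -5*(-6)*5 = 30*5 = 150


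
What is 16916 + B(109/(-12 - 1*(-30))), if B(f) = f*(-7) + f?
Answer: 50639/3 ≈ 16880.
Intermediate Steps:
B(f) = -6*f (B(f) = -7*f + f = -6*f)
16916 + B(109/(-12 - 1*(-30))) = 16916 - 654/(-12 - 1*(-30)) = 16916 - 654/(-12 + 30) = 16916 - 654/18 = 16916 - 6*109/18 = 16916 - 109/3 = 50639/3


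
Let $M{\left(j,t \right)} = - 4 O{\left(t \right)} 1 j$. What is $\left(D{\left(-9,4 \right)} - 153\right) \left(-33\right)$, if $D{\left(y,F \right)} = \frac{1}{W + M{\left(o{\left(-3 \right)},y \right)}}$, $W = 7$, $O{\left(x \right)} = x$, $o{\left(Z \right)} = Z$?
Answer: $\frac{509982}{101} \approx 5049.3$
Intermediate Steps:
$M{\left(j,t \right)} = - 4 j t$ ($M{\left(j,t \right)} = - 4 t 1 j = - 4 t j = - 4 j t$)
$D{\left(y,F \right)} = \frac{1}{7 + 12 y}$ ($D{\left(y,F \right)} = \frac{1}{7 - - 12 y} = \frac{1}{7 + 12 y}$)
$\left(D{\left(-9,4 \right)} - 153\right) \left(-33\right) = \left(\frac{1}{7 + 12 \left(-9\right)} - 153\right) \left(-33\right) = \left(\frac{1}{7 - 108} - 153\right) \left(-33\right) = \left(\frac{1}{-101} - 153\right) \left(-33\right) = \left(- \frac{1}{101} - 153\right) \left(-33\right) = \left(- \frac{15454}{101}\right) \left(-33\right) = \frac{509982}{101}$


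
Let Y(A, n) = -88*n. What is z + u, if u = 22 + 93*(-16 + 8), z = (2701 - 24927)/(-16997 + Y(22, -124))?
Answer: -4371144/6085 ≈ -718.35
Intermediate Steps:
z = 22226/6085 (z = (2701 - 24927)/(-16997 - 88*(-124)) = -22226/(-16997 + 10912) = -22226/(-6085) = -22226*(-1/6085) = 22226/6085 ≈ 3.6526)
u = -722 (u = 22 + 93*(-8) = 22 - 744 = -722)
z + u = 22226/6085 - 722 = -4371144/6085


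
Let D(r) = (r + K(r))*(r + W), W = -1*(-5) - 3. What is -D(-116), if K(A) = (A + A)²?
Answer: 6122712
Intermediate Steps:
W = 2 (W = 5 - 3 = 2)
K(A) = 4*A² (K(A) = (2*A)² = 4*A²)
D(r) = (2 + r)*(r + 4*r²) (D(r) = (r + 4*r²)*(r + 2) = (r + 4*r²)*(2 + r) = (2 + r)*(r + 4*r²))
-D(-116) = -(-116)*(2 + 4*(-116)² + 9*(-116)) = -(-116)*(2 + 4*13456 - 1044) = -(-116)*(2 + 53824 - 1044) = -(-116)*52782 = -1*(-6122712) = 6122712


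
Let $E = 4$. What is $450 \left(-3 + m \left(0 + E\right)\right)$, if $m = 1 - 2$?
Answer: $-3150$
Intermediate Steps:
$m = -1$
$450 \left(-3 + m \left(0 + E\right)\right) = 450 \left(-3 - \left(0 + 4\right)\right) = 450 \left(-3 - 4\right) = 450 \left(-7\right) = -3150$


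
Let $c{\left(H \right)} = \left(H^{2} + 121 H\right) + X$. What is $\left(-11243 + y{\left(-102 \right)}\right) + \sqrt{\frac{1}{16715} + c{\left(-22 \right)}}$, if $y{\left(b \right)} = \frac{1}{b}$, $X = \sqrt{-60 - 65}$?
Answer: $- \frac{1146787}{102} + \frac{\sqrt{-608514071335 + 1396956125 i \sqrt{5}}}{16715} \approx -11243.0 + 46.669 i$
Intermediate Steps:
$X = 5 i \sqrt{5}$ ($X = \sqrt{-125} = 5 i \sqrt{5} \approx 11.18 i$)
$c{\left(H \right)} = H^{2} + 121 H + 5 i \sqrt{5}$ ($c{\left(H \right)} = \left(H^{2} + 121 H\right) + 5 i \sqrt{5} = H^{2} + 121 H + 5 i \sqrt{5}$)
$\left(-11243 + y{\left(-102 \right)}\right) + \sqrt{\frac{1}{16715} + c{\left(-22 \right)}} = \left(-11243 + \frac{1}{-102}\right) + \sqrt{\frac{1}{16715} + \left(\left(-22\right)^{2} + 121 \left(-22\right) + 5 i \sqrt{5}\right)} = \left(-11243 - \frac{1}{102}\right) + \sqrt{\frac{1}{16715} + \left(484 - 2662 + 5 i \sqrt{5}\right)} = - \frac{1146787}{102} + \sqrt{\frac{1}{16715} - \left(2178 - 5 i \sqrt{5}\right)} = - \frac{1146787}{102} + \sqrt{- \frac{36405269}{16715} + 5 i \sqrt{5}}$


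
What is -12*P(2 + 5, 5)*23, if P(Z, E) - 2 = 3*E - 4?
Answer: -3588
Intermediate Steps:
P(Z, E) = -2 + 3*E (P(Z, E) = 2 + (3*E - 4) = 2 + (-4 + 3*E) = -2 + 3*E)
-12*P(2 + 5, 5)*23 = -12*(-2 + 3*5)*23 = -12*(-2 + 15)*23 = -12*13*23 = -156*23 = -3588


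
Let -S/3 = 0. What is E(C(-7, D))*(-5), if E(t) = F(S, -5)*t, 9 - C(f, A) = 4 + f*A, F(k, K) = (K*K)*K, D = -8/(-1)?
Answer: 38125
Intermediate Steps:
S = 0 (S = -3*0 = 0)
D = 8 (D = -8*(-1) = 8)
F(k, K) = K³ (F(k, K) = K²*K = K³)
C(f, A) = 5 - A*f (C(f, A) = 9 - (4 + f*A) = 9 - (4 + A*f) = 9 + (-4 - A*f) = 5 - A*f)
E(t) = -125*t (E(t) = (-5)³*t = -125*t)
E(C(-7, D))*(-5) = -125*(5 - 1*8*(-7))*(-5) = -125*(5 + 56)*(-5) = -125*61*(-5) = -7625*(-5) = 38125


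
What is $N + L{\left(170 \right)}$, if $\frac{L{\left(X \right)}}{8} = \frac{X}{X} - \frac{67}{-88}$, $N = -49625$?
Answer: $- \frac{545720}{11} \approx -49611.0$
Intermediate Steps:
$L{\left(X \right)} = \frac{155}{11}$ ($L{\left(X \right)} = 8 \left(\frac{X}{X} - \frac{67}{-88}\right) = 8 \left(1 - - \frac{67}{88}\right) = 8 \left(1 + \frac{67}{88}\right) = 8 \cdot \frac{155}{88} = \frac{155}{11}$)
$N + L{\left(170 \right)} = -49625 + \frac{155}{11} = - \frac{545720}{11}$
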